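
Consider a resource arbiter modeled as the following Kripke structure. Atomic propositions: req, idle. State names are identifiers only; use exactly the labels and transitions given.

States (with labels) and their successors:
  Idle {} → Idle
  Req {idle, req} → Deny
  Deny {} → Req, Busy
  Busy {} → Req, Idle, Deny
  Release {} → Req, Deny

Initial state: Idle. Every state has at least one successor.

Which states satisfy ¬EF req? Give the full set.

{Idle}

States satisfying req: {Req}.
States satisfying EF req: {Req, Deny, Busy, Release}.
States satisfying ¬EF req: {Idle}.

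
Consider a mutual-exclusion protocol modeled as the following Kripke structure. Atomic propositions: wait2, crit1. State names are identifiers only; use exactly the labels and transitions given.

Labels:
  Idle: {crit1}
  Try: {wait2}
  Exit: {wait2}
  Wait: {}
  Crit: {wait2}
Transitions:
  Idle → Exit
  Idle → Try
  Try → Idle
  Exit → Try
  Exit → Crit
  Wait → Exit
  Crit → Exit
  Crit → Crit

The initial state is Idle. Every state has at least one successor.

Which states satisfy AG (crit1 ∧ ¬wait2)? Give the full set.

none

States satisfying crit1 ∧ ¬wait2: {Idle}.
States satisfying AG (crit1 ∧ ¬wait2): ∅.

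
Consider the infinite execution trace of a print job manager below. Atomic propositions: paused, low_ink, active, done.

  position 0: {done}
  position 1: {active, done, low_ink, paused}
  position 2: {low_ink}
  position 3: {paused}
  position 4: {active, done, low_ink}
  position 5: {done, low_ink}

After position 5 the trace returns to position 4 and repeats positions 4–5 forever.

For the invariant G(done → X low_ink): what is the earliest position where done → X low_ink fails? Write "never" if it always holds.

done → X low_ink holds at every position 0..5, and those are all the positions the trace ever visits, so the invariant G(done → X low_ink) is never violated.

never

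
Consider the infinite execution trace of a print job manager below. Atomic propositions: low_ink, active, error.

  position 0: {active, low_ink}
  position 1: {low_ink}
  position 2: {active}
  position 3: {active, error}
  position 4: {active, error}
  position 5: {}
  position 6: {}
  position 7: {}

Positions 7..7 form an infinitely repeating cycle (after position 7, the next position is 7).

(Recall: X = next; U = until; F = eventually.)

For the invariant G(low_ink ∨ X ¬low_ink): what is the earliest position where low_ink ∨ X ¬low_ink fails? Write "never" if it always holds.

low_ink ∨ X ¬low_ink holds at every position 0..7, and those are all the positions the trace ever visits, so the invariant G(low_ink ∨ X ¬low_ink) is never violated.

never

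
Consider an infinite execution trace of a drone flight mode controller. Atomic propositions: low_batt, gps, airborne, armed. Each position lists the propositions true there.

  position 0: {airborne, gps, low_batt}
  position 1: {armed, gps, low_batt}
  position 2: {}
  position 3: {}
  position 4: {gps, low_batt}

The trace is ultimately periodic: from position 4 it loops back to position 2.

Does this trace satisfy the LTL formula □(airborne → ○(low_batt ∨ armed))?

Yes

airborne → ○(low_batt ∨ armed) holds at every position 0..4, and those are all positions ever visited, so □(airborne → ○(low_batt ∨ armed)) holds.
Positions where airborne holds: 0.
Check ○(low_batt ∨ armed) at each: 0→ok.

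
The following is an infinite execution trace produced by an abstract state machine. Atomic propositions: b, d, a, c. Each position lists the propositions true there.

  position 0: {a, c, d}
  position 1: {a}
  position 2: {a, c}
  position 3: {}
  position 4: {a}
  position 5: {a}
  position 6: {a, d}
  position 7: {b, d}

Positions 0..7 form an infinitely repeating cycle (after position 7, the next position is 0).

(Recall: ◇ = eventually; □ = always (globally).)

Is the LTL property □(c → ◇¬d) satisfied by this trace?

c → ◇¬d holds at every position 0..7, and those are all positions ever visited, so □(c → ◇¬d) holds.
Positions where c holds: 0, 2.
Check ◇¬d at each: 0→ok, 2→ok.

Satisfied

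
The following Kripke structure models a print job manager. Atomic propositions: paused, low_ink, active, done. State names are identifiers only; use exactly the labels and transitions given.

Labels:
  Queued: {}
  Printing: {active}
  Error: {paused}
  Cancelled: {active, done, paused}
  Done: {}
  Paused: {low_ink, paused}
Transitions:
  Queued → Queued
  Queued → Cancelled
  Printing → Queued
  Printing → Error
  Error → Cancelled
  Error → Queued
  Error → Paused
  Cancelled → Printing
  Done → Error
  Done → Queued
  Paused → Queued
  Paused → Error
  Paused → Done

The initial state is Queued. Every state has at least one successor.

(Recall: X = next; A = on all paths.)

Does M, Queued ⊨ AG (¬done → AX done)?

Violated

States satisfying ¬done → AX done: {Cancelled}.
States satisfying AG (¬done → AX done): ∅.
Done is reachable from Queued and violates ¬done → AX done, so AG fails at Queued.
Queued ∉ Sat(AG (¬done → AX done)).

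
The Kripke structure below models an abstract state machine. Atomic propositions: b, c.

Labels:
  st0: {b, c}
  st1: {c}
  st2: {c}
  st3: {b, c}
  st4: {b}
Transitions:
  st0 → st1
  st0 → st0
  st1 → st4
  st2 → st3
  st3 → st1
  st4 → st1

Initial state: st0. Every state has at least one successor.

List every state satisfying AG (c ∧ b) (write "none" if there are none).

States satisfying c ∧ b: {st0, st3}.
States satisfying AG (c ∧ b): ∅.

none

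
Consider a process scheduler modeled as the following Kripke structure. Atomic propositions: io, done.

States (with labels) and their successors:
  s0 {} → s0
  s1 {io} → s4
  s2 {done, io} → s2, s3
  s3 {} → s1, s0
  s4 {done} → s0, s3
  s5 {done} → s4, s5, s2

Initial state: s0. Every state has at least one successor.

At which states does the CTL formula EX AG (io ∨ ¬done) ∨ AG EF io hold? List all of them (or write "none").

States satisfying AG (io ∨ ¬done): {s0}.
States satisfying EX AG (io ∨ ¬done): {s0, s3, s4}.
States satisfying EF io: {s1, s2, s3, s4, s5}.
States satisfying AG EF io: ∅.
States satisfying EX AG (io ∨ ¬done) ∨ AG EF io: {s0, s3, s4}.

{s0, s3, s4}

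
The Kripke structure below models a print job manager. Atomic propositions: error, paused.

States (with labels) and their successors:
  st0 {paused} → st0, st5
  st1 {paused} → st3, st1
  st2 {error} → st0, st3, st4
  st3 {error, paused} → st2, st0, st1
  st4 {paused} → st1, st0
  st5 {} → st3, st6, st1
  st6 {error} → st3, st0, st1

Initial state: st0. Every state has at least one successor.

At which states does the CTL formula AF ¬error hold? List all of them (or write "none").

{st0, st1, st4, st5}

States satisfying ¬error: {st0, st1, st4, st5}.
States satisfying AF ¬error: {st0, st1, st4, st5}.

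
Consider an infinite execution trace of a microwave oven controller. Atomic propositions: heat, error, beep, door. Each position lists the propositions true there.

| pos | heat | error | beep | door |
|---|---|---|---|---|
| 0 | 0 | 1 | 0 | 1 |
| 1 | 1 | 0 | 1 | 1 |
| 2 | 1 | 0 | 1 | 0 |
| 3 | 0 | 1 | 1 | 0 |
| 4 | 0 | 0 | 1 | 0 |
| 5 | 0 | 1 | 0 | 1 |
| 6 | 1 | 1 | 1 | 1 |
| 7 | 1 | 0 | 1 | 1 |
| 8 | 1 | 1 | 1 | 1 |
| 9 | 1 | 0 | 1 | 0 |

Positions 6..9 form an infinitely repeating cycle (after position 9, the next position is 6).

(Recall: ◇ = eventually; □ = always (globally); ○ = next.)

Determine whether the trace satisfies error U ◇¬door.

Walking from position 0: ◇¬door first holds at position 0, and error holds at every earlier position along the way, so error U ◇¬door holds.

Yes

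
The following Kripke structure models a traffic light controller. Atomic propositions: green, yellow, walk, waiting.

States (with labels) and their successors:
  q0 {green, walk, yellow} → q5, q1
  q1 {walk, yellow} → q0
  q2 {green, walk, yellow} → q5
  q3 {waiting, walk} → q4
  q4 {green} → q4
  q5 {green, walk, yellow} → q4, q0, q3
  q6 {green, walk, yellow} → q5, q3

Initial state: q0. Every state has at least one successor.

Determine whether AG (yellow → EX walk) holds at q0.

Satisfied

States satisfying yellow → EX walk: {q0, q1, q2, q3, q4, q5, q6}.
States satisfying AG (yellow → EX walk): {q0, q1, q2, q3, q4, q5, q6}.
Every state reachable from q0 satisfies yellow → EX walk.
q0 ∈ Sat(AG (yellow → EX walk)).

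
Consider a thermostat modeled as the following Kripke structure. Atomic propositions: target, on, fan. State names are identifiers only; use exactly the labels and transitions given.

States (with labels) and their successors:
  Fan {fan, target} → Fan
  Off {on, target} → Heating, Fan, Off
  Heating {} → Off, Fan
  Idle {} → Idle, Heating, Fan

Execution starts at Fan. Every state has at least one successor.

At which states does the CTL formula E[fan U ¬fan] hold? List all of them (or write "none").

{Off, Heating, Idle}

States satisfying fan: {Fan}.
States satisfying ¬fan: {Off, Heating, Idle}.
States satisfying E[fan U ¬fan]: {Off, Heating, Idle}.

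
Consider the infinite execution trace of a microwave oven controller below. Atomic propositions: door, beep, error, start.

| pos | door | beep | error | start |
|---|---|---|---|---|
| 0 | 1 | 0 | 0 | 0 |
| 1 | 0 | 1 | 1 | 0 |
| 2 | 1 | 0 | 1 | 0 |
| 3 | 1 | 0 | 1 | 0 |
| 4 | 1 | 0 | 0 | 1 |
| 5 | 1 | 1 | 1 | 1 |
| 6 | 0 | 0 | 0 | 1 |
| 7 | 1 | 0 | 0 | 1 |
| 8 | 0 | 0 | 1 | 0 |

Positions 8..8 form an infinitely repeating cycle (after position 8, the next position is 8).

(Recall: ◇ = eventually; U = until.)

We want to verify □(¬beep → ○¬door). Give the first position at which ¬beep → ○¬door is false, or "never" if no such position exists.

Check ¬beep → ○¬door at each position in order: 0 ✓, 1 ✓.
At position 2 the labels are {door, error} and the next position 3 has {door, error}, so ¬beep → ○¬door is false there. This is the first violation.

2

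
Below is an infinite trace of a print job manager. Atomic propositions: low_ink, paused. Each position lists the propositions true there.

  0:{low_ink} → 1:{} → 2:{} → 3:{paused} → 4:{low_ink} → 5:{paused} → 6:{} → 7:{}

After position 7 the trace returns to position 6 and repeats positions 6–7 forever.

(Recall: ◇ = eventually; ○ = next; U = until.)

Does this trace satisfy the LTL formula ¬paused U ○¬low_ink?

Walking from position 0: ○¬low_ink first holds at position 0, and ¬paused holds at every earlier position along the way, so ¬paused U ○¬low_ink holds.

Yes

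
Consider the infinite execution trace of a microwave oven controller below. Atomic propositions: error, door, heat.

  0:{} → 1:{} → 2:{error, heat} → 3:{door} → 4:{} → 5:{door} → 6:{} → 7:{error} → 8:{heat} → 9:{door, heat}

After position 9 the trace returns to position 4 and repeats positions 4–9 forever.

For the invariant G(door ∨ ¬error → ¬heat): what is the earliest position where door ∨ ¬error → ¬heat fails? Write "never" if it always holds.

Check door ∨ ¬error → ¬heat at each position in order: 0 ✓, 1 ✓, 2 ✓, 3 ✓, 4 ✓, 5 ✓, 6 ✓, 7 ✓.
At position 8 the labels are {heat}, so door ∨ ¬error → ¬heat is false there. This is the first violation.

8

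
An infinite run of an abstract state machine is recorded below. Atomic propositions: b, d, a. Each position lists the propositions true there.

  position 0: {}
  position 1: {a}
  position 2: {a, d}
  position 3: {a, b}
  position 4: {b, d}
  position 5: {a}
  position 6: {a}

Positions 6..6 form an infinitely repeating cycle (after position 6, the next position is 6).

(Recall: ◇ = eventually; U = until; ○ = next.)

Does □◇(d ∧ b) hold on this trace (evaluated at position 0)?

◇(d ∧ b) must hold at every position from 0 onward. It fails at position 5, so □◇(d ∧ b) is false.

No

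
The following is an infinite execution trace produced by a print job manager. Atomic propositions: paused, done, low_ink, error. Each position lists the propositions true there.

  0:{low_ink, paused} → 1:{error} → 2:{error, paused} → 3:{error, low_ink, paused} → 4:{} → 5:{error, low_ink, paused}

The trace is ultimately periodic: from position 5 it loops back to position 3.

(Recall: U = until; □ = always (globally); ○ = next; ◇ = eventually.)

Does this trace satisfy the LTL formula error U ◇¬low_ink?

Walking from position 0: ◇¬low_ink first holds at position 0, and error holds at every earlier position along the way, so error U ◇¬low_ink holds.

Holds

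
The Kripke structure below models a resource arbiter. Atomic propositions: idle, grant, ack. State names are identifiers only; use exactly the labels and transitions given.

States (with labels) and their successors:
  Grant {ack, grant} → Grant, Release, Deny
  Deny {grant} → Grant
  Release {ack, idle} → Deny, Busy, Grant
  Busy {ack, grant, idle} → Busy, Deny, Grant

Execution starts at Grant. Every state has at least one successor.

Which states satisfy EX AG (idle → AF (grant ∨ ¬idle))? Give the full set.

States satisfying AG (idle → AF (grant ∨ ¬idle)): {Grant, Deny, Release, Busy}.
States satisfying EX AG (idle → AF (grant ∨ ¬idle)): {Grant, Deny, Release, Busy}.

{Grant, Deny, Release, Busy}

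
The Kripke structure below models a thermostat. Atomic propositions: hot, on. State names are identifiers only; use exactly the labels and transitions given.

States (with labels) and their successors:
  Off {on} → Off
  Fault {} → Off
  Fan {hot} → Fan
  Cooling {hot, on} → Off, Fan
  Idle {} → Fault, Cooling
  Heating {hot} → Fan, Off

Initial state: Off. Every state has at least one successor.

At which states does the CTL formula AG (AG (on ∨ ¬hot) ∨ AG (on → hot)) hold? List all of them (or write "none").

{Off, Fault, Fan}

States satisfying AG (on ∨ ¬hot) ∨ AG (on → hot): {Off, Fault, Fan}.
States satisfying AG (AG (on ∨ ¬hot) ∨ AG (on → hot)): {Off, Fault, Fan}.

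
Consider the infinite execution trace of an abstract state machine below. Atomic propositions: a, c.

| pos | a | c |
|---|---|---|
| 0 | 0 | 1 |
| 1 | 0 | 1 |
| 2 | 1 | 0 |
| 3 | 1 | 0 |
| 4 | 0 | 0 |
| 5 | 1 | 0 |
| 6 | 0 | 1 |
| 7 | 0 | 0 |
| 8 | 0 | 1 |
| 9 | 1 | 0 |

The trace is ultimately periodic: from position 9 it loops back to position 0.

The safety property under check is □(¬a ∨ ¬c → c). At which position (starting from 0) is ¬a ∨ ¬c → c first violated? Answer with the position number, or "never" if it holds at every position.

Check ¬a ∨ ¬c → c at each position in order: 0 ✓, 1 ✓.
At position 2 the labels are {a}, so ¬a ∨ ¬c → c is false there. This is the first violation.

2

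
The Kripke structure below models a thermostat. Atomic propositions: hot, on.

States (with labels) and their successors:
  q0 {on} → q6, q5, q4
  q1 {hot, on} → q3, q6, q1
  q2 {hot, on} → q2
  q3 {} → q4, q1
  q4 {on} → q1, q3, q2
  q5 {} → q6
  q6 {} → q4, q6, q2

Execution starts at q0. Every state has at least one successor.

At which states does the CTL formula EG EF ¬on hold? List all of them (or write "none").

States satisfying EF ¬on: {q0, q1, q3, q4, q5, q6}.
States satisfying EG EF ¬on: {q0, q1, q3, q4, q5, q6}.

{q0, q1, q3, q4, q5, q6}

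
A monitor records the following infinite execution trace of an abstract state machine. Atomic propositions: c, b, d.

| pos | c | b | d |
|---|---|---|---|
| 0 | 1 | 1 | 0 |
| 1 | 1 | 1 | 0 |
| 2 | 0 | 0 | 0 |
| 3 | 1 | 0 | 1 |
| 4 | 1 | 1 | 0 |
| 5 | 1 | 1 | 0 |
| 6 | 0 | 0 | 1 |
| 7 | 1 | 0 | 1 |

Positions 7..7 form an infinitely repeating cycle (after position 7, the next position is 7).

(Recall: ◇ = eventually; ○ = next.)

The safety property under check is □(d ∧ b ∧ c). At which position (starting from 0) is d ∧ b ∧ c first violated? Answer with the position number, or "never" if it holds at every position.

At position 0 the labels are {b, c}, so d ∧ b ∧ c is false there. This is the first violation.

0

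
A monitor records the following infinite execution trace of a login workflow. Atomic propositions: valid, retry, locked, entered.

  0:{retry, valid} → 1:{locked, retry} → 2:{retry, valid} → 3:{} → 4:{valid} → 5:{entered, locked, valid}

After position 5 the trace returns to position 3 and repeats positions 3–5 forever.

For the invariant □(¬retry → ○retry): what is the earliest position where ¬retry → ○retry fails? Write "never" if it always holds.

3

Check ¬retry → ○retry at each position in order: 0 ✓, 1 ✓, 2 ✓.
At position 3 the labels are {} and the next position 4 has {valid}, so ¬retry → ○retry is false there. This is the first violation.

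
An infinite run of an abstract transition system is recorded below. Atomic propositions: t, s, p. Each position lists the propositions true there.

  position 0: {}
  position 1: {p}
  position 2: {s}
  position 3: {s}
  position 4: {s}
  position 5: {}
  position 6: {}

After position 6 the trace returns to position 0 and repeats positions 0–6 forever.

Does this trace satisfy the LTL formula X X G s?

The position after 0 is 1; X G s is false there.

Does not hold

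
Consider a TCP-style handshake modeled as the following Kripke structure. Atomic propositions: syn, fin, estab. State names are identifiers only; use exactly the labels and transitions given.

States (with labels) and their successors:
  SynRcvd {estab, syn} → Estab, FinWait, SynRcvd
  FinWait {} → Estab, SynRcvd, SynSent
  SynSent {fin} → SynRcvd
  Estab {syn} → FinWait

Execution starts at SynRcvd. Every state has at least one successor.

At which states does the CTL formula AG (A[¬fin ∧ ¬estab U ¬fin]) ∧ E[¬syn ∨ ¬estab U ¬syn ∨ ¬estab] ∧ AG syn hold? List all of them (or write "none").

none

States satisfying A[¬fin ∧ ¬estab U ¬fin]: {SynRcvd, FinWait, Estab}.
States satisfying AG (A[¬fin ∧ ¬estab U ¬fin]): ∅.
States satisfying ¬syn ∨ ¬estab: {FinWait, SynSent, Estab}.
States satisfying E[¬syn ∨ ¬estab U ¬syn ∨ ¬estab]: {FinWait, SynSent, Estab}.
States satisfying syn: {SynRcvd, Estab}.
States satisfying AG syn: ∅.
States satisfying E[¬syn ∨ ¬estab U ¬syn ∨ ¬estab] ∧ AG syn: ∅.
States satisfying AG (A[¬fin ∧ ¬estab U ¬fin]) ∧ E[¬syn ∨ ¬estab U ¬syn ∨ ¬estab] ∧ AG syn: ∅.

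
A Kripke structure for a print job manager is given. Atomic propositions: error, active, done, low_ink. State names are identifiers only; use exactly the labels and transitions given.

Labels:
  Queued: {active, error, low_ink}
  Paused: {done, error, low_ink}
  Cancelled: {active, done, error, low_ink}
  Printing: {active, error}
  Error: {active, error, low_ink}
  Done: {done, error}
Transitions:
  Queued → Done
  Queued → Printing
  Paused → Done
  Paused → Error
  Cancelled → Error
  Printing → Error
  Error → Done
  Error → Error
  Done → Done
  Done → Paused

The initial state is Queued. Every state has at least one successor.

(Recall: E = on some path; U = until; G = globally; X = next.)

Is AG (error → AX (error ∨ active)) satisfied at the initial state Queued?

States satisfying error → AX (error ∨ active): {Queued, Paused, Cancelled, Printing, Error, Done}.
States satisfying AG (error → AX (error ∨ active)): {Queued, Paused, Cancelled, Printing, Error, Done}.
Every state reachable from Queued satisfies error → AX (error ∨ active).
Queued ∈ Sat(AG (error → AX (error ∨ active))).

Yes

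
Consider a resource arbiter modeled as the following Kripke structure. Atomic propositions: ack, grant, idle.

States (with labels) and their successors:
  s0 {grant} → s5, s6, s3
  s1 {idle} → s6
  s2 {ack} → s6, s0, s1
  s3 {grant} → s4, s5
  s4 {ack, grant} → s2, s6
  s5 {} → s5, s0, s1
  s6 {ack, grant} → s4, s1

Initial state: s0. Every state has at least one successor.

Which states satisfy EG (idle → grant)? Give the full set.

States satisfying idle → grant: {s0, s2, s3, s4, s5, s6}.
States satisfying EG (idle → grant): {s0, s2, s3, s4, s5, s6}.

{s0, s2, s3, s4, s5, s6}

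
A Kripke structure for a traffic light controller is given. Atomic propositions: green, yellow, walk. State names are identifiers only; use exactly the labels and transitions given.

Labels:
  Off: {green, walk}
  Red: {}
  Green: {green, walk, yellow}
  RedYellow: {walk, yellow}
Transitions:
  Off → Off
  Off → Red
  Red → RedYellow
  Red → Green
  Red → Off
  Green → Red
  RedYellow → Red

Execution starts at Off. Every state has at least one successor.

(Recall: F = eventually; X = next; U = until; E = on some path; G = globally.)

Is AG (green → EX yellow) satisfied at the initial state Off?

Does not hold

States satisfying green → EX yellow: {Red, RedYellow}.
States satisfying AG (green → EX yellow): ∅.
Green is reachable from Off and violates green → EX yellow, so AG fails at Off.
Off ∉ Sat(AG (green → EX yellow)).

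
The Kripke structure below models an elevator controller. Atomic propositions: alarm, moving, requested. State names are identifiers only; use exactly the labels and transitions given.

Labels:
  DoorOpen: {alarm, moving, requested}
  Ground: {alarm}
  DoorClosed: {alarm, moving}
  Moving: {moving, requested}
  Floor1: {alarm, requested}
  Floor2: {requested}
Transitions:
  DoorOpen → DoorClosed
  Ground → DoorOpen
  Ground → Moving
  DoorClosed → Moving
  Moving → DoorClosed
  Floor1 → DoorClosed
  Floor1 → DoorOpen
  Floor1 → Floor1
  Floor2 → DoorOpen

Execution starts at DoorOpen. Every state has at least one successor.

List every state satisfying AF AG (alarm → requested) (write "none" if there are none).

none

States satisfying AG (alarm → requested): ∅.
States satisfying AF AG (alarm → requested): ∅.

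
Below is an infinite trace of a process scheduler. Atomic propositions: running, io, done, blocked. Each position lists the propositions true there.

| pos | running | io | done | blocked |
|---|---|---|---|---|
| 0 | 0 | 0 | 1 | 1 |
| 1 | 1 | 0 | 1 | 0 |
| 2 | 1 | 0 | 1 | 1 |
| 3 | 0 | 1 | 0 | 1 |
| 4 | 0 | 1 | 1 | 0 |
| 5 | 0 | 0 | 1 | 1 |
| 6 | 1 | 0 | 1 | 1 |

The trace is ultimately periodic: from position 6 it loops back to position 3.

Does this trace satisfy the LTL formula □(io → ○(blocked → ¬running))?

Satisfied

io → ○(blocked → ¬running) holds at every position 0..6, and those are all positions ever visited, so □(io → ○(blocked → ¬running)) holds.
Positions where io holds: 3, 4.
Check ○(blocked → ¬running) at each: 3→ok, 4→ok.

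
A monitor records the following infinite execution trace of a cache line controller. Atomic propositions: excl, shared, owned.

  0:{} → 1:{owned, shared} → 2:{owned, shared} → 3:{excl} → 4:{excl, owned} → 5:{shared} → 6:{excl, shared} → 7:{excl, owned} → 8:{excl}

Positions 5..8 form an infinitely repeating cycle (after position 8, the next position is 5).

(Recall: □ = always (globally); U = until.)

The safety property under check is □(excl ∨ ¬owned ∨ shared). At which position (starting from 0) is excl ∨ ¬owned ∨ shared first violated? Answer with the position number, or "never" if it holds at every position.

never

excl ∨ ¬owned ∨ shared holds at every position 0..8, and those are all the positions the trace ever visits, so the invariant □(excl ∨ ¬owned ∨ shared) is never violated.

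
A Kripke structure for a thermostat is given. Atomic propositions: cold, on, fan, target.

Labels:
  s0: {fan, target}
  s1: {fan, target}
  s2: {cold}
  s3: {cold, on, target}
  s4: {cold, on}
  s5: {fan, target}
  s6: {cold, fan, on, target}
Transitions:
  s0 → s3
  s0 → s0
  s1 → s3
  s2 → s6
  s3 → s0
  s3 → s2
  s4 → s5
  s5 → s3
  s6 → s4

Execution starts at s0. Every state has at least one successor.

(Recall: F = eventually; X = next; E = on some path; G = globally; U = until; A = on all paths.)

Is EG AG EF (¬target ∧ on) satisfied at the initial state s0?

States satisfying AG EF (¬target ∧ on): {s0, s1, s2, s3, s4, s5, s6}.
States satisfying EG AG EF (¬target ∧ on): {s0, s1, s2, s3, s4, s5, s6}.
s0 ∈ Sat(EG AG EF (¬target ∧ on)).

Yes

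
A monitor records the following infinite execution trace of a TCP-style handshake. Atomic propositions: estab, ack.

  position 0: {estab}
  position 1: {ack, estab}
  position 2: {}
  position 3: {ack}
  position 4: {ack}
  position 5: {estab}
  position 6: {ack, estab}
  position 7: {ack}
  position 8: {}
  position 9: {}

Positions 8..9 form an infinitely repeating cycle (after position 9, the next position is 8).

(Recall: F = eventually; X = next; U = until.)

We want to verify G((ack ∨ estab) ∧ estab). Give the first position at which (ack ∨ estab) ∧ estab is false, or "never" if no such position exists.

2

Check (ack ∨ estab) ∧ estab at each position in order: 0 ✓, 1 ✓.
At position 2 the labels are {}, so (ack ∨ estab) ∧ estab is false there. This is the first violation.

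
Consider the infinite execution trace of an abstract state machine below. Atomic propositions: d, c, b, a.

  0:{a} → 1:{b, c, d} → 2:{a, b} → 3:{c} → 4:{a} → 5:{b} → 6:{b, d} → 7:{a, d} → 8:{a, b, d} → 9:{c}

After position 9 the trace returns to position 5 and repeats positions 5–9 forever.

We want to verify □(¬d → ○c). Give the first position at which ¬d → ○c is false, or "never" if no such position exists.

Check ¬d → ○c at each position in order: 0 ✓, 1 ✓, 2 ✓.
At position 3 the labels are {c} and the next position 4 has {a}, so ¬d → ○c is false there. This is the first violation.

3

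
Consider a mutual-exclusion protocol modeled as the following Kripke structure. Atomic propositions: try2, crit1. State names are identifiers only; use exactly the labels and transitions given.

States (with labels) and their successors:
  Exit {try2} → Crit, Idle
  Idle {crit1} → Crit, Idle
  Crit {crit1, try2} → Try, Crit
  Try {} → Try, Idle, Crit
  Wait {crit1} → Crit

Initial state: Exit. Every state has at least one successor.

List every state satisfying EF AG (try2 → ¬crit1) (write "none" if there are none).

none

States satisfying AG (try2 → ¬crit1): ∅.
States satisfying EF AG (try2 → ¬crit1): ∅.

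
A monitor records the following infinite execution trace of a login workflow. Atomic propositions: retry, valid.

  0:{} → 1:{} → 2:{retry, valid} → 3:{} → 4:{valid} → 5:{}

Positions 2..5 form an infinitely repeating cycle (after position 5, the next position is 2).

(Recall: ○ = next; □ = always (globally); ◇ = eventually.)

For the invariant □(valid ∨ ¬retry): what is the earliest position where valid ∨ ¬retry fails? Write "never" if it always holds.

never

valid ∨ ¬retry holds at every position 0..5, and those are all the positions the trace ever visits, so the invariant □(valid ∨ ¬retry) is never violated.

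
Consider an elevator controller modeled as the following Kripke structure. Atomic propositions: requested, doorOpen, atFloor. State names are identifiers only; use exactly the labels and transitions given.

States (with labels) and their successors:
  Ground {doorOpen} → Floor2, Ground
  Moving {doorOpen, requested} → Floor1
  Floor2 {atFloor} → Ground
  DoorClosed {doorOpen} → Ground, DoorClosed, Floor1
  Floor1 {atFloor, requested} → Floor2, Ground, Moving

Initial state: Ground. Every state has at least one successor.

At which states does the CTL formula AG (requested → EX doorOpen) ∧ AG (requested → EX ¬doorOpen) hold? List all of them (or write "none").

States satisfying requested → EX doorOpen: {Ground, Floor2, DoorClosed, Floor1}.
States satisfying AG (requested → EX doorOpen): {Ground, Floor2}.
States satisfying requested → EX ¬doorOpen: {Ground, Moving, Floor2, DoorClosed, Floor1}.
States satisfying AG (requested → EX ¬doorOpen): {Ground, Moving, Floor2, DoorClosed, Floor1}.
States satisfying AG (requested → EX doorOpen) ∧ AG (requested → EX ¬doorOpen): {Ground, Floor2}.

{Ground, Floor2}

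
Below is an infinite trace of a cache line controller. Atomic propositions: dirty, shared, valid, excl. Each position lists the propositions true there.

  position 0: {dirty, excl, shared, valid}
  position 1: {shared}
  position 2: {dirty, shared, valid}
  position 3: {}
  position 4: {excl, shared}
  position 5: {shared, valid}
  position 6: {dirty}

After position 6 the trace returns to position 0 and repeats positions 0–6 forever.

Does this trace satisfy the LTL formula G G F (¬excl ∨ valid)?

G F (¬excl ∨ valid) holds at every position 0..6, and those are all positions ever visited, so G G F (¬excl ∨ valid) holds.

Satisfied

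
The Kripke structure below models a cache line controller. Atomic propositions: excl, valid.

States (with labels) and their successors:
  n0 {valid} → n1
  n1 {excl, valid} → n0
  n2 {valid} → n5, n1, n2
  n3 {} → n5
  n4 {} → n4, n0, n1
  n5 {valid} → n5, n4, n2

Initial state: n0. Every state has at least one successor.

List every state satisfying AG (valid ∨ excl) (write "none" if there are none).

States satisfying valid ∨ excl: {n0, n1, n2, n5}.
States satisfying AG (valid ∨ excl): {n0, n1}.

{n0, n1}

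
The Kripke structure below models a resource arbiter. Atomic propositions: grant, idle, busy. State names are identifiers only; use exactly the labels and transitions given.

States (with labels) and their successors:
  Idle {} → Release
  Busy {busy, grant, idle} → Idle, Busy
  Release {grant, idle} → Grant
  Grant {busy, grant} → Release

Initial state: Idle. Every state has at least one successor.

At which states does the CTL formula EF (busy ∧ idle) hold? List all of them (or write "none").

States satisfying busy ∧ idle: {Busy}.
States satisfying EF (busy ∧ idle): {Busy}.

{Busy}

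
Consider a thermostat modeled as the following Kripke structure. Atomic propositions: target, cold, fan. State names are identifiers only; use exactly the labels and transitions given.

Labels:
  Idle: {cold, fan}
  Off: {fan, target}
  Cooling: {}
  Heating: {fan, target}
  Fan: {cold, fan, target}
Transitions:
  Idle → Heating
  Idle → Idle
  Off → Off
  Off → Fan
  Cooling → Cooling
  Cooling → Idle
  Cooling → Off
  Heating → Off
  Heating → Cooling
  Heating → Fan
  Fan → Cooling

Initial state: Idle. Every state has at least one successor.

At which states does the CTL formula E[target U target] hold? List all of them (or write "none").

{Off, Heating, Fan}

States satisfying target: {Off, Heating, Fan}.
States satisfying E[target U target]: {Off, Heating, Fan}.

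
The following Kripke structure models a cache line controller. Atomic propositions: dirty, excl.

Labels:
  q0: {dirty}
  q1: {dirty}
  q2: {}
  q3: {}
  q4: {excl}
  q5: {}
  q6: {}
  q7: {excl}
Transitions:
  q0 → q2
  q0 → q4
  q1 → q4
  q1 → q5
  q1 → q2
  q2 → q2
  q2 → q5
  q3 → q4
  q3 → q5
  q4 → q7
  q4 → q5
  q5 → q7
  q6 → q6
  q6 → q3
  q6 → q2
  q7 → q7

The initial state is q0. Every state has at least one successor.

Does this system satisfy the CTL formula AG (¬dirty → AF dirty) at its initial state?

States satisfying ¬dirty → AF dirty: {q0, q1}.
States satisfying AG (¬dirty → AF dirty): ∅.
q2 is reachable from q0 and violates ¬dirty → AF dirty, so AG fails at q0.
q0 ∉ Sat(AG (¬dirty → AF dirty)).

No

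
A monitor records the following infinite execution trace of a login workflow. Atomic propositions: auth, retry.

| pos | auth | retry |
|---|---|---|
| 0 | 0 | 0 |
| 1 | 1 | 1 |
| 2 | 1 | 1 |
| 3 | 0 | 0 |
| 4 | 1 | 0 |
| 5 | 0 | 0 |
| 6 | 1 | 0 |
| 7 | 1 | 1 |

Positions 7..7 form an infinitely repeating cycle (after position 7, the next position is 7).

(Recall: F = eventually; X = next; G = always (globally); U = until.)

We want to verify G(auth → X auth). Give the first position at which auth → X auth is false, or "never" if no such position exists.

2

Check auth → X auth at each position in order: 0 ✓, 1 ✓.
At position 2 the labels are {auth, retry} and the next position 3 has {}, so auth → X auth is false there. This is the first violation.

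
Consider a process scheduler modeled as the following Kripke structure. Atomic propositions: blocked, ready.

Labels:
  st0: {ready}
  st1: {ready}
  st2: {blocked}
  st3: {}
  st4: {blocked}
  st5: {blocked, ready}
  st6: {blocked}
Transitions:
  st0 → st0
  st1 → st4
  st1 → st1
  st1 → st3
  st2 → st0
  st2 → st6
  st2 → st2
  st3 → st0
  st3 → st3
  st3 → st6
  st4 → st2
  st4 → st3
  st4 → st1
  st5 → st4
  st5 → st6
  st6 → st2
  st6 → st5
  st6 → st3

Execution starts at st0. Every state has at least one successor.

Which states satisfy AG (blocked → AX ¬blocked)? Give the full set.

States satisfying blocked → AX ¬blocked: {st0, st1, st3}.
States satisfying AG (blocked → AX ¬blocked): {st0}.

{st0}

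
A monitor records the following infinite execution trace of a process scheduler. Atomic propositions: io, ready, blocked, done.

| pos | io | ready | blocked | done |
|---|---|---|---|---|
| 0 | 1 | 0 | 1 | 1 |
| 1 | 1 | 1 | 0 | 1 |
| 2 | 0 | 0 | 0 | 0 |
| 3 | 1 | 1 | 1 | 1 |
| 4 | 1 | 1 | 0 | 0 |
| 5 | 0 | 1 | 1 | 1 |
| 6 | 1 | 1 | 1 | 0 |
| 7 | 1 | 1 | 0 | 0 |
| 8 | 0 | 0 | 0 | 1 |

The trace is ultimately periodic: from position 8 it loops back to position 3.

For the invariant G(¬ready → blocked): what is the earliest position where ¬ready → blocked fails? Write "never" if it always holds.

Check ¬ready → blocked at each position in order: 0 ✓, 1 ✓.
At position 2 the labels are {}, so ¬ready → blocked is false there. This is the first violation.

2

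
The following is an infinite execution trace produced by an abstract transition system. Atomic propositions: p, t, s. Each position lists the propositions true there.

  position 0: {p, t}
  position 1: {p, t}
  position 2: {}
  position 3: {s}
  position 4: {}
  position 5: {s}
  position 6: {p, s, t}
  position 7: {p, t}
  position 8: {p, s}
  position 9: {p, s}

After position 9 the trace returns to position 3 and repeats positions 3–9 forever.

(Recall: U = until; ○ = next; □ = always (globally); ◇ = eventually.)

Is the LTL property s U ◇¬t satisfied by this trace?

Satisfied

Walking from position 0: ◇¬t first holds at position 0, and s holds at every earlier position along the way, so s U ◇¬t holds.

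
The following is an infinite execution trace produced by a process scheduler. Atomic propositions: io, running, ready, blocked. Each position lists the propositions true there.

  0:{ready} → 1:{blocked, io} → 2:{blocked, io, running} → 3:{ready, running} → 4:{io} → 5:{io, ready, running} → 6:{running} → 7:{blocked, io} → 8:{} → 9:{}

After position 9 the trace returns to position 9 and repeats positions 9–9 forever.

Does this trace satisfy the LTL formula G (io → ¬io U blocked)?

io → ¬io U blocked must hold at every position from 0 onward. It fails at position 4, so G (io → ¬io U blocked) is false.
Positions where io holds: 1, 2, 4, 5, 7.
Check ¬io U blocked at each: 1→ok, 2→ok, 4→fails, 5→fails, 7→ok.

Does not hold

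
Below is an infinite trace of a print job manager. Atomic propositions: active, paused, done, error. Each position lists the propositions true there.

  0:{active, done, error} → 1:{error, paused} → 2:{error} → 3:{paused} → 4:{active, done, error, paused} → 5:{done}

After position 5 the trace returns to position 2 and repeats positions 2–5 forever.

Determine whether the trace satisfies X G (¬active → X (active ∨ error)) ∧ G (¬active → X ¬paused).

No

The position after 0 is 1; G (¬active → X (active ∨ error)) is false there.
¬active → X ¬paused must hold at every position from 0 onward. It fails at position 2, so G (¬active → X ¬paused) is false.
Positions where ¬active holds: 1, 2, 3, 5.
Check X ¬paused at each: 1→ok, 2→fails, 3→fails, 5→ok.
At position 0: X G (¬active → X (active ∨ error)) is false; G (¬active → X ¬paused) is false; so X G (¬active → X (active ∨ error)) ∧ G (¬active → X ¬paused) is false.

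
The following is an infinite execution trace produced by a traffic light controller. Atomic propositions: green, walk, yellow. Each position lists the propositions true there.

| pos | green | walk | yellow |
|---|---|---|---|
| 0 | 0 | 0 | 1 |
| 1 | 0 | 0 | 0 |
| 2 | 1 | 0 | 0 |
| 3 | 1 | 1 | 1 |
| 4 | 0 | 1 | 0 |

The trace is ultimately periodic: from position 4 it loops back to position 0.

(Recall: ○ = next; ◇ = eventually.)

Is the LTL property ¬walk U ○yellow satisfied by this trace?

Walking from position 0: ○yellow first holds at position 2, and ¬walk holds at every earlier position along the way, so ¬walk U ○yellow holds.

Yes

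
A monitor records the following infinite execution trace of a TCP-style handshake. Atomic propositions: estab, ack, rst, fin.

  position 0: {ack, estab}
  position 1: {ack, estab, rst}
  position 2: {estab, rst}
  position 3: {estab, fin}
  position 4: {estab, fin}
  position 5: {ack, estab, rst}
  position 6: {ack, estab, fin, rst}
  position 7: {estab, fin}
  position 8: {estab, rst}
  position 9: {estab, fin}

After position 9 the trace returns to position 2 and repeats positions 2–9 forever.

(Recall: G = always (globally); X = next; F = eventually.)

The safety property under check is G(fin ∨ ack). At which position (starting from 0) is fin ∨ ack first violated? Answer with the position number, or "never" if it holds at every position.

Check fin ∨ ack at each position in order: 0 ✓, 1 ✓.
At position 2 the labels are {estab, rst}, so fin ∨ ack is false there. This is the first violation.

2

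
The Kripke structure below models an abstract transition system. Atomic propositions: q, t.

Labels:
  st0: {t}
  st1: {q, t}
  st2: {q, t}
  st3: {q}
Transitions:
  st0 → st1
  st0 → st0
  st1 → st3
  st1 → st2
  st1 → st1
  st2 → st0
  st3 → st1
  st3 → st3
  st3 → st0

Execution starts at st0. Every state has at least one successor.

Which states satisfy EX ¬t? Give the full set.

States satisfying ¬t: {st3}.
States satisfying EX ¬t: {st1, st3}.

{st1, st3}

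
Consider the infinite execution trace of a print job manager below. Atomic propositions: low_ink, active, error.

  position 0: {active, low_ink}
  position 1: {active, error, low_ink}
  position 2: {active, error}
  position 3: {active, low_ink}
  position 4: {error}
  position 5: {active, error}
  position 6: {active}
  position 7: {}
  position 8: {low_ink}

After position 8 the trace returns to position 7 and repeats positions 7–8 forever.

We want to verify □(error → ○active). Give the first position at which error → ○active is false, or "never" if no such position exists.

error → ○active holds at every position 0..8, and those are all the positions the trace ever visits, so the invariant □(error → ○active) is never violated.

never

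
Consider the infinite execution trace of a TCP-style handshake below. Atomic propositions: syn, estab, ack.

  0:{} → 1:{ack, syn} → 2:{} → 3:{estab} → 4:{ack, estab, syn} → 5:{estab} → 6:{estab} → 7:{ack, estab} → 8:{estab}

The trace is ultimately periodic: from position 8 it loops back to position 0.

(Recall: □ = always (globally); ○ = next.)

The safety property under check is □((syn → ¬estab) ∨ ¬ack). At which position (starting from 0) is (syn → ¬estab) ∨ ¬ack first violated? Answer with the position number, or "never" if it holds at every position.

Check (syn → ¬estab) ∨ ¬ack at each position in order: 0 ✓, 1 ✓, 2 ✓, 3 ✓.
At position 4 the labels are {ack, estab, syn}, so (syn → ¬estab) ∨ ¬ack is false there. This is the first violation.

4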